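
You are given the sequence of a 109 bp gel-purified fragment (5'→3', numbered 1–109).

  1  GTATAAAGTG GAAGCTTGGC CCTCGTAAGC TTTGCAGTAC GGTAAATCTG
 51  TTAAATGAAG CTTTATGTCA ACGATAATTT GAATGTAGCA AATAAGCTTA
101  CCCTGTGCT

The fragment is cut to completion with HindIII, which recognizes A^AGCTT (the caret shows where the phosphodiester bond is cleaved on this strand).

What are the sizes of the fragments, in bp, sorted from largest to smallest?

36, 31, 15, 15, 12 bp

HindIII sites (AAGCTT) start at positions 12, 27, 58, 94.
HindIII cuts after the first base of each site, so after positions 12, 27, 58, 94.
Linear molecule, 4 cuts → 5 fragments:
  1–12 → 12 bp
  13–27 → 15 bp
  28–58 → 31 bp
  59–94 → 36 bp
  95–109 → 15 bp
Sorted largest to smallest: 36, 31, 15, 15, 12 bp.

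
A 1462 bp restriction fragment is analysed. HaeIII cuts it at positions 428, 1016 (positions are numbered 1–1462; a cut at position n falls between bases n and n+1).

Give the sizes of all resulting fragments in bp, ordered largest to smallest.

588, 446, 428 bp

Linear molecule, 2 cuts → 3 fragments:
  428 − 0 = 428 bp
  1016 − 428 = 588 bp
  1462 − 1016 = 446 bp
Sorted largest to smallest: 588, 446, 428 bp.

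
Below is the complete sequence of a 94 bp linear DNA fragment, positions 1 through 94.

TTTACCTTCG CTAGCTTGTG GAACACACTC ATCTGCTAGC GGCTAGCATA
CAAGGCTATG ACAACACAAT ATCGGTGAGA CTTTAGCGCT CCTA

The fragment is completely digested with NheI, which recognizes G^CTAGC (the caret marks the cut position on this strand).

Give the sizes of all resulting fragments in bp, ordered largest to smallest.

52, 25, 10, 7 bp

NheI sites (GCTAGC) start at positions 10, 35, 42.
NheI cuts after the first base of each site, so after positions 10, 35, 42.
Linear molecule, 3 cuts → 4 fragments:
  1–10 → 10 bp
  11–35 → 25 bp
  36–42 → 7 bp
  43–94 → 52 bp
Sorted largest to smallest: 52, 25, 10, 7 bp.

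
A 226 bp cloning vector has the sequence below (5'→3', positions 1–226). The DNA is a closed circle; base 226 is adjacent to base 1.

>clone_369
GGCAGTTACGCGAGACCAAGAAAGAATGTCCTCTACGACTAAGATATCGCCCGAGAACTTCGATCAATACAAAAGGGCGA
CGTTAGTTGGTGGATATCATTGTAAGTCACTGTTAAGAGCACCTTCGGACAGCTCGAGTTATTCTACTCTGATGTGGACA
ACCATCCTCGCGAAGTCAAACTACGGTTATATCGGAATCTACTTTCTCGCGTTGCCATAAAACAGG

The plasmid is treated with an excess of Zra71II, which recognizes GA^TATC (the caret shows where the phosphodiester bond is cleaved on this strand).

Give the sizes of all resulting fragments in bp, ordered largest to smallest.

Zra71II sites (GATATC) start at positions 43, 93.
Zra71II cuts after base 2 of each site, so after positions 44, 94.
Circular molecule, 2 cuts → 2 fragments:
  45–94 → 50 bp
  95–226 then 1–44 → 132 + 44 = 176 bp
Sorted largest to smallest: 176, 50 bp.

176, 50 bp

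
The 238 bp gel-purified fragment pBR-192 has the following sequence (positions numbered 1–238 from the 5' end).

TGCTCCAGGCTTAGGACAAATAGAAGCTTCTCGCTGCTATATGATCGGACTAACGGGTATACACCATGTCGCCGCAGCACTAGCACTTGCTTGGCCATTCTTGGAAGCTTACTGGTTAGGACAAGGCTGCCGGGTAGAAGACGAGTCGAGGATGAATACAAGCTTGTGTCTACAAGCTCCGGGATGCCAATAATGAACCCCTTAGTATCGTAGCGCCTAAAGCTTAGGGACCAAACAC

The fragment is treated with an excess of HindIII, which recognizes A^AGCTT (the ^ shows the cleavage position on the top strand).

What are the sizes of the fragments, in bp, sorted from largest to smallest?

81, 60, 55, 24, 18 bp

HindIII sites (AAGCTT) start at positions 24, 105, 160, 220.
HindIII cuts after the first base of each site, so after positions 24, 105, 160, 220.
Linear molecule, 4 cuts → 5 fragments:
  1–24 → 24 bp
  25–105 → 81 bp
  106–160 → 55 bp
  161–220 → 60 bp
  221–238 → 18 bp
Sorted largest to smallest: 81, 60, 55, 24, 18 bp.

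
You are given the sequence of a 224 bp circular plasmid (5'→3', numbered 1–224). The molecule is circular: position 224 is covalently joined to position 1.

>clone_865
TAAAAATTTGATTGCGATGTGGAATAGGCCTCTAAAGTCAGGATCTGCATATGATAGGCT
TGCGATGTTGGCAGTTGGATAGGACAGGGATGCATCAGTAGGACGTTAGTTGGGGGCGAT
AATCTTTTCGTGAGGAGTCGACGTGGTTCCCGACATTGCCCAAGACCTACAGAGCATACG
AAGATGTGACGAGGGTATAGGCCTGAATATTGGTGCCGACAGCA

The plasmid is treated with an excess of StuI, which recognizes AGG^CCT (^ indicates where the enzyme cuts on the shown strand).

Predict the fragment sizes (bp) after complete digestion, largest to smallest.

173, 51 bp

StuI sites (AGGCCT) start at positions 26, 199.
StuI cuts after base 3 of each site, so after positions 28, 201.
Circular molecule, 2 cuts → 2 fragments:
  29–201 → 173 bp
  202–224 then 1–28 → 23 + 28 = 51 bp
Sorted largest to smallest: 173, 51 bp.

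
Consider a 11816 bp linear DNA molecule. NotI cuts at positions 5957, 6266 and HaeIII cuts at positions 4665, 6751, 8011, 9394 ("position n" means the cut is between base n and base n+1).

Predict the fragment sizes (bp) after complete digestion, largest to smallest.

Combined cut positions (sorted): 4665, 5957, 6266, 6751, 8011, 9394.
Linear molecule, 6 cuts → 7 fragments:
  4665 − 0 = 4665 bp
  5957 − 4665 = 1292 bp
  6266 − 5957 = 309 bp
  6751 − 6266 = 485 bp
  8011 − 6751 = 1260 bp
  9394 − 8011 = 1383 bp
  11816 − 9394 = 2422 bp
Sorted largest to smallest: 4665, 2422, 1383, 1292, 1260, 485, 309 bp.

4665, 2422, 1383, 1292, 1260, 485, 309 bp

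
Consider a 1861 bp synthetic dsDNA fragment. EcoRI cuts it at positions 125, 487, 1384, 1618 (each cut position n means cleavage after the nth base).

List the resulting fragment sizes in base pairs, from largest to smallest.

897, 362, 243, 234, 125 bp

Linear molecule, 4 cuts → 5 fragments:
  125 − 0 = 125 bp
  487 − 125 = 362 bp
  1384 − 487 = 897 bp
  1618 − 1384 = 234 bp
  1861 − 1618 = 243 bp
Sorted largest to smallest: 897, 362, 243, 234, 125 bp.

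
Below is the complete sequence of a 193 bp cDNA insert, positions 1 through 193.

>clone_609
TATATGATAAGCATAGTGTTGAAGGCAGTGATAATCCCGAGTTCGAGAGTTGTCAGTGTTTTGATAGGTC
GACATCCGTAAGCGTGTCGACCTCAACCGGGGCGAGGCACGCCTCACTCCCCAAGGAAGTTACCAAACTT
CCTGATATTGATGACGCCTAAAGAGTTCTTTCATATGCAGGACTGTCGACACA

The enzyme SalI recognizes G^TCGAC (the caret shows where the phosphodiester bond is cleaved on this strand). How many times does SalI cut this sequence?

3

GTCGAC occurs starting at positions 68, 86, 185.
SalI cuts at 3 sites.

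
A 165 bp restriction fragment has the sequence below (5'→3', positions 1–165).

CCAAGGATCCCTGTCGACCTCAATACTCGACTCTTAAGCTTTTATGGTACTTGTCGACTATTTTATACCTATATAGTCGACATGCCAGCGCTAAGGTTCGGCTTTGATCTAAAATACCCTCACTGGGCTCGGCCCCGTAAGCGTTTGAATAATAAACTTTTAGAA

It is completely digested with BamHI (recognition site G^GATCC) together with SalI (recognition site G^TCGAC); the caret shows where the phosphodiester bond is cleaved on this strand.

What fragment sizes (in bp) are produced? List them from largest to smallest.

89, 40, 23, 8, 5 bp

The BamHI site (GGATCC) starts at position 5.
BamHI cuts after the first base of each site, so after position 5.
SalI sites (GTCGAC) start at positions 13, 53, 76.
SalI cuts after the first base of each site, so after positions 13, 53, 76.
Combined cut positions: 5, 13, 53, 76.
Linear molecule, 4 cuts → 5 fragments:
  1–5 → 5 bp
  6–13 → 8 bp
  14–53 → 40 bp
  54–76 → 23 bp
  77–165 → 89 bp
Sorted largest to smallest: 89, 40, 23, 8, 5 bp.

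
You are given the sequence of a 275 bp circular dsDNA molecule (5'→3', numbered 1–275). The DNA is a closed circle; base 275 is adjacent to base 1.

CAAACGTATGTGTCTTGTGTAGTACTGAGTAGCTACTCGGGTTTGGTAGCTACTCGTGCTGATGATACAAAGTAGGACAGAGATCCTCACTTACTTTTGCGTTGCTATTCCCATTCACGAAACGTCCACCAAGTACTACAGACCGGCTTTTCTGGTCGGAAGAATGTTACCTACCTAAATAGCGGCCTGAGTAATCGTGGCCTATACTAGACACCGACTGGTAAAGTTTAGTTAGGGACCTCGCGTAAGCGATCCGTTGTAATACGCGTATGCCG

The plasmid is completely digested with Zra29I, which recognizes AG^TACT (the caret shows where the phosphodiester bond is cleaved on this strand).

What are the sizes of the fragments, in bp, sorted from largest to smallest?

164, 111 bp

Zra29I sites (AGTACT) start at positions 21, 132.
Zra29I cuts after base 2 of each site, so after positions 22, 133.
Circular molecule, 2 cuts → 2 fragments:
  23–133 → 111 bp
  134–275 then 1–22 → 142 + 22 = 164 bp
Sorted largest to smallest: 164, 111 bp.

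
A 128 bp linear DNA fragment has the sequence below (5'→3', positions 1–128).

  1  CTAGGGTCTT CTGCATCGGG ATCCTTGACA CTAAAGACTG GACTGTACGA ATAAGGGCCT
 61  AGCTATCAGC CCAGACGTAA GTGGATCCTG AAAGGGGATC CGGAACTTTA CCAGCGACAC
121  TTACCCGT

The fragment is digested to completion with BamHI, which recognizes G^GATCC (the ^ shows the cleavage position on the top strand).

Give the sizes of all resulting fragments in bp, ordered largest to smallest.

64, 32, 19, 13 bp

BamHI sites (GGATCC) start at positions 19, 83, 96.
BamHI cuts after the first base of each site, so after positions 19, 83, 96.
Linear molecule, 3 cuts → 4 fragments:
  1–19 → 19 bp
  20–83 → 64 bp
  84–96 → 13 bp
  97–128 → 32 bp
Sorted largest to smallest: 64, 32, 19, 13 bp.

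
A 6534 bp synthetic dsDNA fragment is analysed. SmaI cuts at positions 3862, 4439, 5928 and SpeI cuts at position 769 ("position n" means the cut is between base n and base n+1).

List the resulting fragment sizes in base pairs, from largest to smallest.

Combined cut positions (sorted): 769, 3862, 4439, 5928.
Linear molecule, 4 cuts → 5 fragments:
  769 − 0 = 769 bp
  3862 − 769 = 3093 bp
  4439 − 3862 = 577 bp
  5928 − 4439 = 1489 bp
  6534 − 5928 = 606 bp
Sorted largest to smallest: 3093, 1489, 769, 606, 577 bp.

3093, 1489, 769, 606, 577 bp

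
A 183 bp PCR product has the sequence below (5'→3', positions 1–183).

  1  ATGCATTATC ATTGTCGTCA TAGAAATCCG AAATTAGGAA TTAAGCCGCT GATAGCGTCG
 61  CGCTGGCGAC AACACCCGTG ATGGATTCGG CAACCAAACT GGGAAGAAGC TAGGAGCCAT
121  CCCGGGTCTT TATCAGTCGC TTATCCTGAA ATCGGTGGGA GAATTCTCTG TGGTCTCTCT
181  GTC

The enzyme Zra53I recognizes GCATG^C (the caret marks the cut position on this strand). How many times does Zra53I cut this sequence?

0

No occurrence of GCATGC is present in the sequence.
Zra53I does not cut: 0 sites.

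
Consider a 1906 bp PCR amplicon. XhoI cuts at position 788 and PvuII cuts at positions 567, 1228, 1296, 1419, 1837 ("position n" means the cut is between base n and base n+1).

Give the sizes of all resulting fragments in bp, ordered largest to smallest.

567, 440, 418, 221, 123, 69, 68 bp

Combined cut positions (sorted): 567, 788, 1228, 1296, 1419, 1837.
Linear molecule, 6 cuts → 7 fragments:
  567 − 0 = 567 bp
  788 − 567 = 221 bp
  1228 − 788 = 440 bp
  1296 − 1228 = 68 bp
  1419 − 1296 = 123 bp
  1837 − 1419 = 418 bp
  1906 − 1837 = 69 bp
Sorted largest to smallest: 567, 440, 418, 221, 123, 69, 68 bp.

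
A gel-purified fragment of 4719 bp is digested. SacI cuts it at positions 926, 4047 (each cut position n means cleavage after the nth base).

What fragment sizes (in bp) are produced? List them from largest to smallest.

Linear molecule, 2 cuts → 3 fragments:
  926 − 0 = 926 bp
  4047 − 926 = 3121 bp
  4719 − 4047 = 672 bp
Sorted largest to smallest: 3121, 926, 672 bp.

3121, 926, 672 bp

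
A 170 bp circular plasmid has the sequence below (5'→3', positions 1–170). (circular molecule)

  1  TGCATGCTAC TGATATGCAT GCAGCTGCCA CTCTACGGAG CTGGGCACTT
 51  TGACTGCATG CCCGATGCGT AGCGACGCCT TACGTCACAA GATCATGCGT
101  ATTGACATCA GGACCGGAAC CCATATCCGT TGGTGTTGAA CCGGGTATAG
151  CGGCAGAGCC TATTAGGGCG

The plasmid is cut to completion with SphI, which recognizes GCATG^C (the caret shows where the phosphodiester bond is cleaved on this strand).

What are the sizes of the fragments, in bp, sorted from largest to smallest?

SphI sites (GCATGC) start at positions 2, 17, 56.
SphI cuts after base 5 of each site (before the last base), so after positions 6, 21, 60.
Circular molecule, 3 cuts → 3 fragments:
  7–21 → 15 bp
  22–60 → 39 bp
  61–170 then 1–6 → 110 + 6 = 116 bp
Sorted largest to smallest: 116, 39, 15 bp.

116, 39, 15 bp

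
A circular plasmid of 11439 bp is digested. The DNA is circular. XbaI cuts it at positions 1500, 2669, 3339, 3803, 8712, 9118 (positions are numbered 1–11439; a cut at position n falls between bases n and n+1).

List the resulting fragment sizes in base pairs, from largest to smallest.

4909, 3821, 1169, 670, 464, 406 bp

Circular molecule, 6 cuts → 6 fragments:
  2669 − 1500 = 1169 bp
  3339 − 2669 = 670 bp
  3803 − 3339 = 464 bp
  8712 − 3803 = 4909 bp
  9118 − 8712 = 406 bp
  wrap: 11439 − 9118 + 1500 = 3821 bp
Sorted largest to smallest: 4909, 3821, 1169, 670, 464, 406 bp.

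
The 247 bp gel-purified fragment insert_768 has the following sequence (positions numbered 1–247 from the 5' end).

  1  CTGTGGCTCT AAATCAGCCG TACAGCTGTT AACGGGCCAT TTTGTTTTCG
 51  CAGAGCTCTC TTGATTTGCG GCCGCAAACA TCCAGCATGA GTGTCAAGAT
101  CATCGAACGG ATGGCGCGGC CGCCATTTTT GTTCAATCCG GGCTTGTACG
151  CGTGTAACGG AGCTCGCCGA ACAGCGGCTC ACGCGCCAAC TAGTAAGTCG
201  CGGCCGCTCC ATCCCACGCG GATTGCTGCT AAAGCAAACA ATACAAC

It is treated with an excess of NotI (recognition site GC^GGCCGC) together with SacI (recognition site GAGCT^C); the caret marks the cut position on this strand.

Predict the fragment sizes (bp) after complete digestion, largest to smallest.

57, 48, 47, 46, 37, 12 bp

NotI sites (GCGGCCGC) start at positions 68, 116, 200.
NotI cuts after base 2 of each site, so after positions 69, 117, 201.
SacI sites (GAGCTC) start at positions 53, 160.
SacI cuts after base 5 of each site (before the last base), so after positions 57, 164.
Combined cut positions: 57, 69, 117, 164, 201.
Linear molecule, 5 cuts → 6 fragments:
  1–57 → 57 bp
  58–69 → 12 bp
  70–117 → 48 bp
  118–164 → 47 bp
  165–201 → 37 bp
  202–247 → 46 bp
Sorted largest to smallest: 57, 48, 47, 46, 37, 12 bp.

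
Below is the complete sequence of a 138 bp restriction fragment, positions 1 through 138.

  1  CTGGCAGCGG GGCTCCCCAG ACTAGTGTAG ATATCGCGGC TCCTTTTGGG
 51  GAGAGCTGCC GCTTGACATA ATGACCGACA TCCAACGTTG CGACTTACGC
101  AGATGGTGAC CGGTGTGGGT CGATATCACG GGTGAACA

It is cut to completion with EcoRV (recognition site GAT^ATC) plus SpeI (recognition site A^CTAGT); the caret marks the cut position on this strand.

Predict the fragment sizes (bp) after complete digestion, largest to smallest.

92, 21, 14, 11 bp

EcoRV sites (GATATC) start at positions 30, 122.
EcoRV cuts after base 3 of each site, so after positions 32, 124.
The SpeI site (ACTAGT) starts at position 21.
SpeI cuts after the first base of each site, so after position 21.
Combined cut positions: 21, 32, 124.
Linear molecule, 3 cuts → 4 fragments:
  1–21 → 21 bp
  22–32 → 11 bp
  33–124 → 92 bp
  125–138 → 14 bp
Sorted largest to smallest: 92, 21, 14, 11 bp.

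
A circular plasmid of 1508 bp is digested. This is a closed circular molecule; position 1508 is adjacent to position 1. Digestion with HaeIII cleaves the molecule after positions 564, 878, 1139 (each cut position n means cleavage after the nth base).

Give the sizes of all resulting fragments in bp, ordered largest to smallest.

Circular molecule, 3 cuts → 3 fragments:
  878 − 564 = 314 bp
  1139 − 878 = 261 bp
  wrap: 1508 − 1139 + 564 = 933 bp
Sorted largest to smallest: 933, 314, 261 bp.

933, 314, 261 bp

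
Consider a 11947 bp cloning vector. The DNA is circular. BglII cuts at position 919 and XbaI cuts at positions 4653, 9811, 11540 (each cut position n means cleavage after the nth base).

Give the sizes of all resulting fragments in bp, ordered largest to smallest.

Combined cut positions (sorted): 919, 4653, 9811, 11540.
Circular molecule, 4 cuts → 4 fragments:
  4653 − 919 = 3734 bp
  9811 − 4653 = 5158 bp
  11540 − 9811 = 1729 bp
  wrap: 11947 − 11540 + 919 = 1326 bp
Sorted largest to smallest: 5158, 3734, 1729, 1326 bp.

5158, 3734, 1729, 1326 bp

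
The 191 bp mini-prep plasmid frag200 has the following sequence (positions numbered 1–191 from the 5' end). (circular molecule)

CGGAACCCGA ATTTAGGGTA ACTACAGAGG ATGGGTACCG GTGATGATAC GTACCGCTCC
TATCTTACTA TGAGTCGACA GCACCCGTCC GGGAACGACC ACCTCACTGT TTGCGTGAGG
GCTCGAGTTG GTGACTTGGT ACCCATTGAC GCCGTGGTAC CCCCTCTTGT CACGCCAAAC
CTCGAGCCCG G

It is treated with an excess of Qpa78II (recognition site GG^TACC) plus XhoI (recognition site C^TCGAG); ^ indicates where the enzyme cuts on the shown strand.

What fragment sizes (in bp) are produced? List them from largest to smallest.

Qpa78II sites (GGTACC) start at positions 34, 138, 156.
Qpa78II cuts after base 2 of each site, so after positions 35, 139, 157.
XhoI sites (CTCGAG) start at positions 122, 181.
XhoI cuts after the first base of each site, so after positions 122, 181.
Combined cut positions: 35, 122, 139, 157, 181.
Circular molecule, 5 cuts → 5 fragments:
  36–122 → 87 bp
  123–139 → 17 bp
  140–157 → 18 bp
  158–181 → 24 bp
  182–191 then 1–35 → 10 + 35 = 45 bp
Sorted largest to smallest: 87, 45, 24, 18, 17 bp.

87, 45, 24, 18, 17 bp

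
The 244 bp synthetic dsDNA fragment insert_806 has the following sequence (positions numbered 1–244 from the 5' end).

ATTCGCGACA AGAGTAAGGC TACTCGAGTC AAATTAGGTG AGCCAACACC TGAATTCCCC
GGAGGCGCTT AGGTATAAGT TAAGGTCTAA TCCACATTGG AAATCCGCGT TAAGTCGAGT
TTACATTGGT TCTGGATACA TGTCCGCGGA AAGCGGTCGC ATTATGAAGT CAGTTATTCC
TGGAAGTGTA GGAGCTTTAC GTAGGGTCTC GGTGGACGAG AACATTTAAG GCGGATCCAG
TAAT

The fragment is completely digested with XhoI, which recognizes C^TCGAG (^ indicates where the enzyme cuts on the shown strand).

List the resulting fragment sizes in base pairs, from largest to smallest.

The XhoI site (CTCGAG) starts at position 23.
XhoI cuts after the first base of each site, so after position 23.
Linear molecule, 1 cut → 2 fragments:
  1–23 → 23 bp
  24–244 → 221 bp
Sorted largest to smallest: 221, 23 bp.

221, 23 bp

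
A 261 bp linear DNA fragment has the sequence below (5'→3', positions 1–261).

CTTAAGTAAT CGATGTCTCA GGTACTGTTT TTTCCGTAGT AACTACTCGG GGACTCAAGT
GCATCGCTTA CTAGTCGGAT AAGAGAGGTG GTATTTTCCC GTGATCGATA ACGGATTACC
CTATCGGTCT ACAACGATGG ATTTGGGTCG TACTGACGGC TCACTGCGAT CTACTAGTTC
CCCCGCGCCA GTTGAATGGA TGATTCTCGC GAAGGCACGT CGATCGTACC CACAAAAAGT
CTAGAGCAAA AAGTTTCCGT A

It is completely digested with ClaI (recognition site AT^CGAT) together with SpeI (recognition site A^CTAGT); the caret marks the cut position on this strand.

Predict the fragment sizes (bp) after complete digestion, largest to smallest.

88, 68, 60, 35, 10 bp

ClaI sites (ATCGAT) start at positions 9, 104.
ClaI cuts after base 2 of each site, so after positions 10, 105.
SpeI sites (ACTAGT) start at positions 70, 173.
SpeI cuts after the first base of each site, so after positions 70, 173.
Combined cut positions: 10, 70, 105, 173.
Linear molecule, 4 cuts → 5 fragments:
  1–10 → 10 bp
  11–70 → 60 bp
  71–105 → 35 bp
  106–173 → 68 bp
  174–261 → 88 bp
Sorted largest to smallest: 88, 68, 60, 35, 10 bp.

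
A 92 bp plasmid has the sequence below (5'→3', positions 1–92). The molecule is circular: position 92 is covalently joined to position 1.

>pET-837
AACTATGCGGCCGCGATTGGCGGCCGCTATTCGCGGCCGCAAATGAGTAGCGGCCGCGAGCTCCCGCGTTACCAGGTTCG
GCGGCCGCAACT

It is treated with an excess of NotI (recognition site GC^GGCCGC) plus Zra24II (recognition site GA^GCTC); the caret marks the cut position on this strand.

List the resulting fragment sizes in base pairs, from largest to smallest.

23, 18, 17, 13, 13, 8 bp

NotI sites (GCGGCCGC) start at positions 7, 20, 33, 50, 81.
NotI cuts after base 2 of each site, so after positions 8, 21, 34, 51, 82.
The Zra24II site (GAGCTC) starts at position 58.
Zra24II cuts after base 2 of each site, so after position 59.
Combined cut positions: 8, 21, 34, 51, 59, 82.
Circular molecule, 6 cuts → 6 fragments:
  9–21 → 13 bp
  22–34 → 13 bp
  35–51 → 17 bp
  52–59 → 8 bp
  60–82 → 23 bp
  83–92 then 1–8 → 10 + 8 = 18 bp
Sorted largest to smallest: 23, 18, 17, 13, 13, 8 bp.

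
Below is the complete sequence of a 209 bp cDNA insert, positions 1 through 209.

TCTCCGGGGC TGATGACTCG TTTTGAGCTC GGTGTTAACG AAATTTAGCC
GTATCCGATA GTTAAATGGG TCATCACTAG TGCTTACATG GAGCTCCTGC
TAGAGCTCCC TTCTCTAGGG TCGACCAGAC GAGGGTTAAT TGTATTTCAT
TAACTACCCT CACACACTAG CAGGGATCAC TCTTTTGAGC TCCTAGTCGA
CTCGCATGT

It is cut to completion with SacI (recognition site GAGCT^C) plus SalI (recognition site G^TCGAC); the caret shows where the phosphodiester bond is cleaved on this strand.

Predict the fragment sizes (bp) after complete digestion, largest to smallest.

SacI sites (GAGCTC) start at positions 25, 91, 103, 187.
SacI cuts after base 5 of each site (before the last base), so after positions 29, 95, 107, 191.
SalI sites (GTCGAC) start at positions 120, 196.
SalI cuts after the first base of each site, so after positions 120, 196.
Combined cut positions: 29, 95, 107, 120, 191, 196.
Linear molecule, 6 cuts → 7 fragments:
  1–29 → 29 bp
  30–95 → 66 bp
  96–107 → 12 bp
  108–120 → 13 bp
  121–191 → 71 bp
  192–196 → 5 bp
  197–209 → 13 bp
Sorted largest to smallest: 71, 66, 29, 13, 13, 12, 5 bp.

71, 66, 29, 13, 13, 12, 5 bp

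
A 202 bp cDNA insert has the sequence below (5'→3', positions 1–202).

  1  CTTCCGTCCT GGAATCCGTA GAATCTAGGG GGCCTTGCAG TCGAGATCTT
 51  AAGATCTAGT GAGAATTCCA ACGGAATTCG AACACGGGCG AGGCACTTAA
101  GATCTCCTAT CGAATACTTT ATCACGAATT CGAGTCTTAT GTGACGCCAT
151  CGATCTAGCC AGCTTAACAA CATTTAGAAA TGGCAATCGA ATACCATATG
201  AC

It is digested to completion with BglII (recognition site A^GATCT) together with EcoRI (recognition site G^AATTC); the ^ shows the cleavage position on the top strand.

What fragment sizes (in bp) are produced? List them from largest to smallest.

BglII sites (AGATCT) start at positions 44, 52, 100.
BglII cuts after the first base of each site, so after positions 44, 52, 100.
EcoRI sites (GAATTC) start at positions 63, 74, 126.
EcoRI cuts after the first base of each site, so after positions 63, 74, 126.
Combined cut positions: 44, 52, 63, 74, 100, 126.
Linear molecule, 6 cuts → 7 fragments:
  1–44 → 44 bp
  45–52 → 8 bp
  53–63 → 11 bp
  64–74 → 11 bp
  75–100 → 26 bp
  101–126 → 26 bp
  127–202 → 76 bp
Sorted largest to smallest: 76, 44, 26, 26, 11, 11, 8 bp.

76, 44, 26, 26, 11, 11, 8 bp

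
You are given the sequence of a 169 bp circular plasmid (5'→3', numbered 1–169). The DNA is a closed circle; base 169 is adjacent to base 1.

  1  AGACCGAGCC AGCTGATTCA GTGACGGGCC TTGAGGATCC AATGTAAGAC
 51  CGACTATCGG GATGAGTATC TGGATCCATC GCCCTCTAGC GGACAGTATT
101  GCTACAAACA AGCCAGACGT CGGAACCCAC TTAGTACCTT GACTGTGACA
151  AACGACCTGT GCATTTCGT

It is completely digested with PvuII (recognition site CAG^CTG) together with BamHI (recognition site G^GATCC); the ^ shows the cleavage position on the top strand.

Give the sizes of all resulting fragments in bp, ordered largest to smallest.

109, 37, 23 bp

The PvuII site (CAGCTG) starts at position 10.
PvuII cuts after base 3 of each site, so after position 12.
BamHI sites (GGATCC) start at positions 35, 72.
BamHI cuts after the first base of each site, so after positions 35, 72.
Combined cut positions: 12, 35, 72.
Circular molecule, 3 cuts → 3 fragments:
  13–35 → 23 bp
  36–72 → 37 bp
  73–169 then 1–12 → 97 + 12 = 109 bp
Sorted largest to smallest: 109, 37, 23 bp.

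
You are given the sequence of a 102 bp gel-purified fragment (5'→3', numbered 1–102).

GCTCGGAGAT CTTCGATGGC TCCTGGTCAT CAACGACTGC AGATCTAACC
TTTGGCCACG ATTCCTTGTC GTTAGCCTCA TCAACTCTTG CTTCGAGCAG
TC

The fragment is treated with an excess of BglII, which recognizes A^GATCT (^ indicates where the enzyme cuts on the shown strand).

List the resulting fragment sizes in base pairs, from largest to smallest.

61, 34, 7 bp

BglII sites (AGATCT) start at positions 7, 41.
BglII cuts after the first base of each site, so after positions 7, 41.
Linear molecule, 2 cuts → 3 fragments:
  1–7 → 7 bp
  8–41 → 34 bp
  42–102 → 61 bp
Sorted largest to smallest: 61, 34, 7 bp.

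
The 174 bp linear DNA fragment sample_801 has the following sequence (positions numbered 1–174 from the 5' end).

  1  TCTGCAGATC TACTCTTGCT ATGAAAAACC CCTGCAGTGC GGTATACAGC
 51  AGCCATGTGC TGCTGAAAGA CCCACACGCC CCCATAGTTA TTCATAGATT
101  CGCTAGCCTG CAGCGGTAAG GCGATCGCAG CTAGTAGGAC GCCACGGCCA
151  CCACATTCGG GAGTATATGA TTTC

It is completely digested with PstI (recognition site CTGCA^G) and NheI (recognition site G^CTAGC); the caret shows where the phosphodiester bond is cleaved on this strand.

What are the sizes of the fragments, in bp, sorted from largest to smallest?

PstI sites (CTGCAG) start at positions 2, 32, 108.
PstI cuts after base 5 of each site (before the last base), so after positions 6, 36, 112.
The NheI site (GCTAGC) starts at position 102.
NheI cuts after the first base of each site, so after position 102.
Combined cut positions: 6, 36, 102, 112.
Linear molecule, 4 cuts → 5 fragments:
  1–6 → 6 bp
  7–36 → 30 bp
  37–102 → 66 bp
  103–112 → 10 bp
  113–174 → 62 bp
Sorted largest to smallest: 66, 62, 30, 10, 6 bp.

66, 62, 30, 10, 6 bp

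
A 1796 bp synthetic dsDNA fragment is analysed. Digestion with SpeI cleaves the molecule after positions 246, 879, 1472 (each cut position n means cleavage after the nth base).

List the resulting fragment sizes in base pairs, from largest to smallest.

633, 593, 324, 246 bp

Linear molecule, 3 cuts → 4 fragments:
  246 − 0 = 246 bp
  879 − 246 = 633 bp
  1472 − 879 = 593 bp
  1796 − 1472 = 324 bp
Sorted largest to smallest: 633, 593, 324, 246 bp.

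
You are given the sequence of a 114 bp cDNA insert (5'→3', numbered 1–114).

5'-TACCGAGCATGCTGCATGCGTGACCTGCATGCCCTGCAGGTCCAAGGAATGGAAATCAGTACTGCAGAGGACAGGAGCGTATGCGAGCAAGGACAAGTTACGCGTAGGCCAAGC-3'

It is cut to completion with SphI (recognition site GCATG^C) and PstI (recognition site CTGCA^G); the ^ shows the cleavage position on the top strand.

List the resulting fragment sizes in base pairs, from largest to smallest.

SphI sites (GCATGC) start at positions 7, 14, 27.
SphI cuts after base 5 of each site (before the last base), so after positions 11, 18, 31.
PstI sites (CTGCAG) start at positions 34, 62.
PstI cuts after base 5 of each site (before the last base), so after positions 38, 66.
Combined cut positions: 11, 18, 31, 38, 66.
Linear molecule, 5 cuts → 6 fragments:
  1–11 → 11 bp
  12–18 → 7 bp
  19–31 → 13 bp
  32–38 → 7 bp
  39–66 → 28 bp
  67–114 → 48 bp
Sorted largest to smallest: 48, 28, 13, 11, 7, 7 bp.

48, 28, 13, 11, 7, 7 bp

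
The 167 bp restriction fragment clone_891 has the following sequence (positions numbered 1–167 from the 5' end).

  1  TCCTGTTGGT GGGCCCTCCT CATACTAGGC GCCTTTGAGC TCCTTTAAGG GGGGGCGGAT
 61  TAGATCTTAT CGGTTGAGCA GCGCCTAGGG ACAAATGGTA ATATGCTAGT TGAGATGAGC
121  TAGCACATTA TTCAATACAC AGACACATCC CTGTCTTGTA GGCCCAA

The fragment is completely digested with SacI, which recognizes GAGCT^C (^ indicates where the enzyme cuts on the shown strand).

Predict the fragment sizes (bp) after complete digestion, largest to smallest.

126, 41 bp

The SacI site (GAGCTC) starts at position 37.
SacI cuts after base 5 of each site (before the last base), so after position 41.
Linear molecule, 1 cut → 2 fragments:
  1–41 → 41 bp
  42–167 → 126 bp
Sorted largest to smallest: 126, 41 bp.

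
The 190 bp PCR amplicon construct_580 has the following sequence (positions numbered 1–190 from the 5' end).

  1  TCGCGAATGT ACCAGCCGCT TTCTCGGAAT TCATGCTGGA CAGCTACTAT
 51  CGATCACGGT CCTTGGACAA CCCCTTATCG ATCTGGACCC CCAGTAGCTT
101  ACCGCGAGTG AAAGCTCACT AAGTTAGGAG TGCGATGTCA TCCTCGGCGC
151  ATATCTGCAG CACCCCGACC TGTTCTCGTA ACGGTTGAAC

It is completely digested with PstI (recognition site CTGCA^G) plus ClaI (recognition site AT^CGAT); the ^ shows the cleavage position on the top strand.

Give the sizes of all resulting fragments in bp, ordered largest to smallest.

81, 50, 31, 28 bp

The PstI site (CTGCAG) starts at position 155.
PstI cuts after base 5 of each site (before the last base), so after position 159.
ClaI sites (ATCGAT) start at positions 49, 77.
ClaI cuts after base 2 of each site, so after positions 50, 78.
Combined cut positions: 50, 78, 159.
Linear molecule, 3 cuts → 4 fragments:
  1–50 → 50 bp
  51–78 → 28 bp
  79–159 → 81 bp
  160–190 → 31 bp
Sorted largest to smallest: 81, 50, 31, 28 bp.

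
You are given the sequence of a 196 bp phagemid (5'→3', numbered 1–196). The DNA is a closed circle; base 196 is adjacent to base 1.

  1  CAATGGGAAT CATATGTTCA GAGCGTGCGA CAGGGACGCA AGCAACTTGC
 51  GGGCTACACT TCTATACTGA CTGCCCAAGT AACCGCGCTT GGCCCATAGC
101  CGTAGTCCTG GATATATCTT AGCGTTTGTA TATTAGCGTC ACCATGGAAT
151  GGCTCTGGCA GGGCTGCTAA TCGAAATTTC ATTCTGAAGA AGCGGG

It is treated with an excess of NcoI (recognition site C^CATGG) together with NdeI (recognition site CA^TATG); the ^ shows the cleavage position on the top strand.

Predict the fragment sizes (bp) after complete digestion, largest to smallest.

130, 66 bp

The NcoI site (CCATGG) starts at position 142.
NcoI cuts after the first base of each site, so after position 142.
The NdeI site (CATATG) starts at position 11.
NdeI cuts after base 2 of each site, so after position 12.
Combined cut positions: 12, 142.
Circular molecule, 2 cuts → 2 fragments:
  13–142 → 130 bp
  143–196 then 1–12 → 54 + 12 = 66 bp
Sorted largest to smallest: 130, 66 bp.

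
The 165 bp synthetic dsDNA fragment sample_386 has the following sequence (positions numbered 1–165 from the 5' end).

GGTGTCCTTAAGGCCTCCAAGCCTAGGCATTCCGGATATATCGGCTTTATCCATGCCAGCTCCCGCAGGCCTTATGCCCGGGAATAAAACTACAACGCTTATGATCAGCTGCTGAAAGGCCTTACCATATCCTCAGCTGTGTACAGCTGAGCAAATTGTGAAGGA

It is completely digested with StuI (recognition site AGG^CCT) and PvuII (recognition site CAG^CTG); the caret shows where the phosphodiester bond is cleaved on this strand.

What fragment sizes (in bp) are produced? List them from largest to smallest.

StuI sites (AGGCCT) start at positions 11, 67, 117.
StuI cuts after base 3 of each site, so after positions 13, 69, 119.
PvuII sites (CAGCTG) start at positions 106, 134, 144.
PvuII cuts after base 3 of each site, so after positions 108, 136, 146.
Combined cut positions: 13, 69, 108, 119, 136, 146.
Linear molecule, 6 cuts → 7 fragments:
  1–13 → 13 bp
  14–69 → 56 bp
  70–108 → 39 bp
  109–119 → 11 bp
  120–136 → 17 bp
  137–146 → 10 bp
  147–165 → 19 bp
Sorted largest to smallest: 56, 39, 19, 17, 13, 11, 10 bp.

56, 39, 19, 17, 13, 11, 10 bp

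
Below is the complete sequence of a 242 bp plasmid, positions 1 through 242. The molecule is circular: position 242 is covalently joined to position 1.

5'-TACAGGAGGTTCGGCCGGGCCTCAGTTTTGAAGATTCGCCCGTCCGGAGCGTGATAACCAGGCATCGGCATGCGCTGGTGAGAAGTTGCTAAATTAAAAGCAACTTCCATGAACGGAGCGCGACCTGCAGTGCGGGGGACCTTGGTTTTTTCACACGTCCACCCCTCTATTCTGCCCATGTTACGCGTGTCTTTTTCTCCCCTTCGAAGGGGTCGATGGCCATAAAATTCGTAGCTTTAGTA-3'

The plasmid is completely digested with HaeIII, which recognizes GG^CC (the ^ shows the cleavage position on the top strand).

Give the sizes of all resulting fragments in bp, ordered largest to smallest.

HaeIII sites (GGCC) start at positions 13, 18, 218.
HaeIII cuts after base 2 of each site, so after positions 14, 19, 219.
Circular molecule, 3 cuts → 3 fragments:
  15–19 → 5 bp
  20–219 → 200 bp
  220–242 then 1–14 → 23 + 14 = 37 bp
Sorted largest to smallest: 200, 37, 5 bp.

200, 37, 5 bp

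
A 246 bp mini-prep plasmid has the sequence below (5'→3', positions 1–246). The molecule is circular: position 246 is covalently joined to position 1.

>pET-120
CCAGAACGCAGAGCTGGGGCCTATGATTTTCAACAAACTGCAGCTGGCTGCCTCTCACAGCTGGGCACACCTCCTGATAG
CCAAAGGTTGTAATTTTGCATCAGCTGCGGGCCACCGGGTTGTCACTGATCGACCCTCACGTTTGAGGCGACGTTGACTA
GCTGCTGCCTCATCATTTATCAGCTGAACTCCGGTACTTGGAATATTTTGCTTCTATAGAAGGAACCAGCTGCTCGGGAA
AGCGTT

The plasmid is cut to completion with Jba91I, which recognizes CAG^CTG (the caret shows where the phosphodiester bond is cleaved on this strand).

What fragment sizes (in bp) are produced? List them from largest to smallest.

79, 60, 46, 44, 17 bp

Jba91I sites (CAGCTG) start at positions 41, 58, 102, 181, 227.
Jba91I cuts after base 3 of each site, so after positions 43, 60, 104, 183, 229.
Circular molecule, 5 cuts → 5 fragments:
  44–60 → 17 bp
  61–104 → 44 bp
  105–183 → 79 bp
  184–229 → 46 bp
  230–246 then 1–43 → 17 + 43 = 60 bp
Sorted largest to smallest: 79, 60, 46, 44, 17 bp.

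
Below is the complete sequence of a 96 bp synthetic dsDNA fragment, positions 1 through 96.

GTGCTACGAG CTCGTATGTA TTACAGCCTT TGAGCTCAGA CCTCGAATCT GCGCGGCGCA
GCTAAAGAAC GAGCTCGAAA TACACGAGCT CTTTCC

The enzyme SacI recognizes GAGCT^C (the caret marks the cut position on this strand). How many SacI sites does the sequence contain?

4

GAGCTC occurs starting at positions 8, 32, 71, 86.
SacI cuts at 4 sites.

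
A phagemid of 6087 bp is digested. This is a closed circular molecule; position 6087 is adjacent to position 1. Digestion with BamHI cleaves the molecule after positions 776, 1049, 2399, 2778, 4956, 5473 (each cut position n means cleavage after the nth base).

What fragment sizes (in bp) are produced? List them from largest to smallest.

Circular molecule, 6 cuts → 6 fragments:
  1049 − 776 = 273 bp
  2399 − 1049 = 1350 bp
  2778 − 2399 = 379 bp
  4956 − 2778 = 2178 bp
  5473 − 4956 = 517 bp
  wrap: 6087 − 5473 + 776 = 1390 bp
Sorted largest to smallest: 2178, 1390, 1350, 517, 379, 273 bp.

2178, 1390, 1350, 517, 379, 273 bp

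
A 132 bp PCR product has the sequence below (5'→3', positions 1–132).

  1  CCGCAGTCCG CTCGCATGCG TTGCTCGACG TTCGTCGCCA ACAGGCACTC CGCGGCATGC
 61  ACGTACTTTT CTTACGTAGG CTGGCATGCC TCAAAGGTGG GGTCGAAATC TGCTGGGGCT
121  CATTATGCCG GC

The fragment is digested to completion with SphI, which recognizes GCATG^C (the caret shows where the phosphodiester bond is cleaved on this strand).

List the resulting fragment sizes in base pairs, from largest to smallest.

SphI sites (GCATGC) start at positions 14, 55, 84.
SphI cuts after base 5 of each site (before the last base), so after positions 18, 59, 88.
Linear molecule, 3 cuts → 4 fragments:
  1–18 → 18 bp
  19–59 → 41 bp
  60–88 → 29 bp
  89–132 → 44 bp
Sorted largest to smallest: 44, 41, 29, 18 bp.

44, 41, 29, 18 bp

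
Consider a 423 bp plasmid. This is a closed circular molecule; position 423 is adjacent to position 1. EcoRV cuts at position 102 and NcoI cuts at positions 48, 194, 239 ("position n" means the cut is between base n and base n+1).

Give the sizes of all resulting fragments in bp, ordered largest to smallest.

Combined cut positions (sorted): 48, 102, 194, 239.
Circular molecule, 4 cuts → 4 fragments:
  102 − 48 = 54 bp
  194 − 102 = 92 bp
  239 − 194 = 45 bp
  wrap: 423 − 239 + 48 = 232 bp
Sorted largest to smallest: 232, 92, 54, 45 bp.

232, 92, 54, 45 bp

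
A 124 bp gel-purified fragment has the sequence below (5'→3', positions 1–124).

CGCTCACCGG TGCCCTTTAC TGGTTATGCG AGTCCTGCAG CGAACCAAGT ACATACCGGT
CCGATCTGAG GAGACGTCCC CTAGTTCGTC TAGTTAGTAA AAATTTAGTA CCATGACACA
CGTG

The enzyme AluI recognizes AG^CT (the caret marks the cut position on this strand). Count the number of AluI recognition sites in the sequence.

No occurrence of AGCT is present in the sequence.
AluI does not cut: 0 sites.

0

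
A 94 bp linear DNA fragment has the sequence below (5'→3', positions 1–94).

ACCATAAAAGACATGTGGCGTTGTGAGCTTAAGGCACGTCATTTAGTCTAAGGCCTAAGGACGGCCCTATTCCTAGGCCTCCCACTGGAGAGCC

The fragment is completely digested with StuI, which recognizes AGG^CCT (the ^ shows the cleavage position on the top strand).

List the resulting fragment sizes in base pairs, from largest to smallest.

53, 24, 17 bp

StuI sites (AGGCCT) start at positions 51, 75.
StuI cuts after base 3 of each site, so after positions 53, 77.
Linear molecule, 2 cuts → 3 fragments:
  1–53 → 53 bp
  54–77 → 24 bp
  78–94 → 17 bp
Sorted largest to smallest: 53, 24, 17 bp.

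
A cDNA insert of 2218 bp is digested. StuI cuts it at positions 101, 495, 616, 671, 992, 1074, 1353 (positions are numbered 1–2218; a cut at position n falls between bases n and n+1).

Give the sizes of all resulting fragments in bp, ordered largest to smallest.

Linear molecule, 7 cuts → 8 fragments:
  101 − 0 = 101 bp
  495 − 101 = 394 bp
  616 − 495 = 121 bp
  671 − 616 = 55 bp
  992 − 671 = 321 bp
  1074 − 992 = 82 bp
  1353 − 1074 = 279 bp
  2218 − 1353 = 865 bp
Sorted largest to smallest: 865, 394, 321, 279, 121, 101, 82, 55 bp.

865, 394, 321, 279, 121, 101, 82, 55 bp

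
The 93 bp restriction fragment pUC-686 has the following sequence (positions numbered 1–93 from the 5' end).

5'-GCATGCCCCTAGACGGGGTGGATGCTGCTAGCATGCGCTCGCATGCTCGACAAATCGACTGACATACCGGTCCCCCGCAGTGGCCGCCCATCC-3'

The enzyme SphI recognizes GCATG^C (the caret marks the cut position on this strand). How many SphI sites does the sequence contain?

GCATGC occurs starting at positions 1, 31, 41.
SphI cuts at 3 sites.

3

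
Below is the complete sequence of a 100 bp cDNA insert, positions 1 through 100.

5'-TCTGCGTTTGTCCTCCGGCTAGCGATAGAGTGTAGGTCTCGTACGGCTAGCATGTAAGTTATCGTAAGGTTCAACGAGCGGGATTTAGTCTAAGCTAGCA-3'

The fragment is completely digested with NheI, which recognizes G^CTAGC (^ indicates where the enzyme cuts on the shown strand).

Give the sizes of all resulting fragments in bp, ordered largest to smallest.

48, 28, 18, 6 bp

NheI sites (GCTAGC) start at positions 18, 46, 94.
NheI cuts after the first base of each site, so after positions 18, 46, 94.
Linear molecule, 3 cuts → 4 fragments:
  1–18 → 18 bp
  19–46 → 28 bp
  47–94 → 48 bp
  95–100 → 6 bp
Sorted largest to smallest: 48, 28, 18, 6 bp.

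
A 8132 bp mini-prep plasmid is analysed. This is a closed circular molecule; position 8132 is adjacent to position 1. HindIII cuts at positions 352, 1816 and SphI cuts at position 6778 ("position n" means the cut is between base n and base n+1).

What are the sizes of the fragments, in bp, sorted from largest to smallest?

4962, 1706, 1464 bp

Combined cut positions (sorted): 352, 1816, 6778.
Circular molecule, 3 cuts → 3 fragments:
  1816 − 352 = 1464 bp
  6778 − 1816 = 4962 bp
  wrap: 8132 − 6778 + 352 = 1706 bp
Sorted largest to smallest: 4962, 1706, 1464 bp.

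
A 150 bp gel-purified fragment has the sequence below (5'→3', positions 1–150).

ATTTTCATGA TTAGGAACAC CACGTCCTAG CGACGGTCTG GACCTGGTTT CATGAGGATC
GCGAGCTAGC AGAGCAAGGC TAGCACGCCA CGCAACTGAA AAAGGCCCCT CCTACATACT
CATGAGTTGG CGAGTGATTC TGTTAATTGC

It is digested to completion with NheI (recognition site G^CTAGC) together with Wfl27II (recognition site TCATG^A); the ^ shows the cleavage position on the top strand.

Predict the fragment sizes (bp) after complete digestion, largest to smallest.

45, 45, 26, 14, 11, 9 bp

NheI sites (GCTAGC) start at positions 65, 79.
NheI cuts after the first base of each site, so after positions 65, 79.
Wfl27II sites (TCATGA) start at positions 5, 50, 120.
Wfl27II cuts after base 5 of each site (before the last base), so after positions 9, 54, 124.
Combined cut positions: 9, 54, 65, 79, 124.
Linear molecule, 5 cuts → 6 fragments:
  1–9 → 9 bp
  10–54 → 45 bp
  55–65 → 11 bp
  66–79 → 14 bp
  80–124 → 45 bp
  125–150 → 26 bp
Sorted largest to smallest: 45, 45, 26, 14, 11, 9 bp.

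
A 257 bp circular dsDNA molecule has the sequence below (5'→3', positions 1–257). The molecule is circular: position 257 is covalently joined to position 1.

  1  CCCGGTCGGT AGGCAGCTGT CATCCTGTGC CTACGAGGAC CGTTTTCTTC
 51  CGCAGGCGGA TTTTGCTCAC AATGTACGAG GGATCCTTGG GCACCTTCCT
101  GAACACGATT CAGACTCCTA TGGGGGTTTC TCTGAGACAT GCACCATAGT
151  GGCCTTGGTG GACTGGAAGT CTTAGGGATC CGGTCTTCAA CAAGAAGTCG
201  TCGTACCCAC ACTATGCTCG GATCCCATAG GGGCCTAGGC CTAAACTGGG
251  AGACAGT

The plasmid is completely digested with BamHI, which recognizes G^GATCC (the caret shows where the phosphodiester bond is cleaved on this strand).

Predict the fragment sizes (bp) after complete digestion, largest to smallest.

118, 95, 44 bp

BamHI sites (GGATCC) start at positions 81, 176, 220.
BamHI cuts after the first base of each site, so after positions 81, 176, 220.
Circular molecule, 3 cuts → 3 fragments:
  82–176 → 95 bp
  177–220 → 44 bp
  221–257 then 1–81 → 37 + 81 = 118 bp
Sorted largest to smallest: 118, 95, 44 bp.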